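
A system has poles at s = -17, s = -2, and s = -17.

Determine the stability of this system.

All poles are in the left half-plane. System is stable.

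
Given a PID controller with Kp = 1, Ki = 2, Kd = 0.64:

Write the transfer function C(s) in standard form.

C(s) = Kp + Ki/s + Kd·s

Substituting values: C(s) = 1 + 2/s + 0.64s = (0.64s² + s + 2)/s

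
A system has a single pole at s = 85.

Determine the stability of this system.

Pole at s = 85 is in the right half-plane. Unstable.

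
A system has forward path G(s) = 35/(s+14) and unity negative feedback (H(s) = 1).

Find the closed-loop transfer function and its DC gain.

T(s) = G/(1+GH) = [35/(s+14)] / [1 + 35/(s+14)] = 35/(s+14+35) = 35/(s+49). DC gain = 35/49 = 0.7143.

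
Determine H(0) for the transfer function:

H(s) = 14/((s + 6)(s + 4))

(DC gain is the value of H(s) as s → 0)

DC gain = H(0) = 14/(6 × 4) = 14/24 = 0.5833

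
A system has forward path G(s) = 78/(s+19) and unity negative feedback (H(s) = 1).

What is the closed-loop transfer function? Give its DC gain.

T(s) = G/(1+GH) = [78/(s+19)] / [1 + 78/(s+19)] = 78/(s+19+78) = 78/(s+97). DC gain = 78/97 = 0.8041.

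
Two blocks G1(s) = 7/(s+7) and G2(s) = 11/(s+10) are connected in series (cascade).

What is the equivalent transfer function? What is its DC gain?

Series: multiply transfer functions. G_eq = 7/(s+7) × 11/(s+10) = 77/((s+7)(s+10)). DC gain = 77/(7×10) = 1.1.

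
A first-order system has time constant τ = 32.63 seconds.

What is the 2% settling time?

For first-order system, 2% settling time ≈ 4τ = 4 × 32.63 = 130.52 s.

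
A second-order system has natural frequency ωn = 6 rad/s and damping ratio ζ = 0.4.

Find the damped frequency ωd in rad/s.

ωd = ωn√(1 - ζ²) = 6√(1 - 0.4²) = 5.5 rad/s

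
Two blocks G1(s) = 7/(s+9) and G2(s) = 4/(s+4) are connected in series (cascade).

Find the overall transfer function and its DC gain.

Series: multiply transfer functions. G_eq = 7/(s+9) × 4/(s+4) = 28/((s+9)(s+4)). DC gain = 28/(9×4) = 0.7778.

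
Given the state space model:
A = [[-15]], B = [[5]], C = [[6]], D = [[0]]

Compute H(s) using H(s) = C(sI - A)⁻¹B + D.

(sI - A)⁻¹ = 1/(s + 15). H(s) = 6 × 5/(s + 15) + 0 = 30/(s + 15).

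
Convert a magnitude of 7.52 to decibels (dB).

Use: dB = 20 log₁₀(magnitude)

dB = 20 log₁₀(7.52) = 17.5 dB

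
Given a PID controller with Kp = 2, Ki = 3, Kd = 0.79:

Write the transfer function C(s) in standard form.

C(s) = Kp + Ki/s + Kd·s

Substituting values: C(s) = 2 + 3/s + 0.79s = (0.79s² + 2s + 3)/s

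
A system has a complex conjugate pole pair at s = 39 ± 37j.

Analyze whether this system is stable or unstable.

Real part of poles is 39 (> 0, right half-plane). Unstable.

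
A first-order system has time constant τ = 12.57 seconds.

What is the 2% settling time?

For first-order system, 2% settling time ≈ 4τ = 4 × 12.57 = 50.28 s.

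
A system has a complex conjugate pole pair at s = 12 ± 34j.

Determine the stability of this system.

Real part of poles is 12 (> 0, right half-plane). Unstable.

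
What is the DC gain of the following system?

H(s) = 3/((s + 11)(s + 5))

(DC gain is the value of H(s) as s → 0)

DC gain = H(0) = 3/(11 × 5) = 3/55 = 0.0545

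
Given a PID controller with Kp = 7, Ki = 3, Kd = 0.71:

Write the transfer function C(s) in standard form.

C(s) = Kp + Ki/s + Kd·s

Substituting values: C(s) = 7 + 3/s + 0.71s = (0.71s² + 7s + 3)/s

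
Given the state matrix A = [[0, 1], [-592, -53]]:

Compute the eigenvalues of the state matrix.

det(A - λI) = λ² - (-53)λ + 592 = (λ - (-37))(λ - (-16)). Eigenvalues: -37, -16.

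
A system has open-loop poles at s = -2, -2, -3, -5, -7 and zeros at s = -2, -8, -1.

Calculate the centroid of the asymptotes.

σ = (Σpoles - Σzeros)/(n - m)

σ = (Σpoles - Σzeros)/(n - m) = (-19 - (-11))/(5 - 3) = -8/2 = -4.0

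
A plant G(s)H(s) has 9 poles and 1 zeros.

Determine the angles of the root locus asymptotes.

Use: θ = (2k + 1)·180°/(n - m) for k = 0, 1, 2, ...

n - m = 9 - 1 = 8. Angles: θk = (2k + 1)·180°/8 = 22.5°, 67.5°, 112.5°, 157.5°, 202.5°, 247.5°, 292.5°, 337.5°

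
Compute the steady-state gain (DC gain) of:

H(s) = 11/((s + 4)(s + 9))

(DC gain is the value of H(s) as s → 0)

DC gain = H(0) = 11/(4 × 9) = 11/36 = 0.3056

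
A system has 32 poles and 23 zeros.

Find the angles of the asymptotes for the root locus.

n - m = 32 - 23 = 9. Angles: θk = (2k + 1)·180°/9 = 20°, 60°, 100°, 140°, 180°, 220°, 260°, 300°, 340°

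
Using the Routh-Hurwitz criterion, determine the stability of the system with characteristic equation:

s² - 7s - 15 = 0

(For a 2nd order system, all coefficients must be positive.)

Coefficients: 1, -7, -15. b=-7, c=-15 not positive, so system is unstable.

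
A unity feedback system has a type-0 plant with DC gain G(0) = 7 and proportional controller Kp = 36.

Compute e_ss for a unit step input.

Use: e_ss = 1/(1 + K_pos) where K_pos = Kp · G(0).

K_pos = Kp · G(0) = 36 × 7 = 252. e_ss = 1/(1 + 252) = 0.0040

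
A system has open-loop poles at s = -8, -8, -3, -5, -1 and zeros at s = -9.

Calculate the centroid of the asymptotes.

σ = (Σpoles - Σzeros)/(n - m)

σ = (Σpoles - Σzeros)/(n - m) = (-25 - (-9))/(5 - 1) = -16/4 = -4.0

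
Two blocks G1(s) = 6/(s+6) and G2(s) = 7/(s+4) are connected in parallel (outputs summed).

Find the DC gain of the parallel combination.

Parallel: G_eq = G1 + G2. DC gain = G1(0) + G2(0) = 6/6 + 7/4 = 1 + 1.75 = 2.75.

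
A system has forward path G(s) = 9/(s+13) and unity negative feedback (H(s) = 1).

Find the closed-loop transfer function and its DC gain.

T(s) = G/(1+GH) = [9/(s+13)] / [1 + 9/(s+13)] = 9/(s+13+9) = 9/(s+22). DC gain = 9/22 = 0.4091.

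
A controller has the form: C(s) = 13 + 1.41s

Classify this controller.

This is a Proportional-Derivative (PD) controller.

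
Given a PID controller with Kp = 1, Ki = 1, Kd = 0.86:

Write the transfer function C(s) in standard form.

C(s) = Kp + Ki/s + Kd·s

Substituting values: C(s) = 1 + 1/s + 0.86s = (0.86s² + s + 1)/s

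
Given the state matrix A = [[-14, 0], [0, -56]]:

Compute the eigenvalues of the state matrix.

For diagonal matrix, eigenvalues are diagonal entries: λ₁ = -14, λ₂ = -56.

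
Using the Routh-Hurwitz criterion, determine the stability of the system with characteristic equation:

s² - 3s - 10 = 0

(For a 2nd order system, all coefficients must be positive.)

Coefficients: 1, -3, -10. b=-3, c=-10 not positive, so system is unstable.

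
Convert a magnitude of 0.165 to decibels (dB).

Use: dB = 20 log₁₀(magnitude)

dB = 20 log₁₀(0.165) = -15.7 dB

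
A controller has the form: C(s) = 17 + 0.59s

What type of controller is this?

This is a Proportional-Derivative (PD) controller.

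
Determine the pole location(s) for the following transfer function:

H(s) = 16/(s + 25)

Pole is where denominator = 0: s + 25 = 0, so s = -25.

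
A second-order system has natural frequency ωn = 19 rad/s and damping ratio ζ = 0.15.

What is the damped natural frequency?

ωd = ωn√(1 - ζ²) = 19√(1 - 0.15²) = 18.79 rad/s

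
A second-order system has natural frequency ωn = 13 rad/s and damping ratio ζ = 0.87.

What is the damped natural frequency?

ωd = ωn√(1 - ζ²) = 13√(1 - 0.87²) = 6.41 rad/s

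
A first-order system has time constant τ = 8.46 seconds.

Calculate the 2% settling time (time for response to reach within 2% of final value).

For first-order system, 2% settling time ≈ 4τ = 4 × 8.46 = 33.84 s.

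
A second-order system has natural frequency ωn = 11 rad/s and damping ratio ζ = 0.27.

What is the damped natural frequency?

ωd = ωn√(1 - ζ²) = 11√(1 - 0.27²) = 10.59 rad/s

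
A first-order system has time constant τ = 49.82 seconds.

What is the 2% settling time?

For first-order system, 2% settling time ≈ 4τ = 4 × 49.82 = 199.28 s.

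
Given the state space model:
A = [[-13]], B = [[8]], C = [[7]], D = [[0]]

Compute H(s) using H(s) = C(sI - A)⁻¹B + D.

(sI - A)⁻¹ = 1/(s + 13). H(s) = 7 × 8/(s + 13) + 0 = 56/(s + 13).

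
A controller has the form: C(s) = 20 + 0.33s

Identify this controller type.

This is a Proportional-Derivative (PD) controller.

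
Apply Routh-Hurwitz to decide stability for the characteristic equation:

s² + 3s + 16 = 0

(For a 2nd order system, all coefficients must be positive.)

Coefficients: 1, 3, 16. All positive, so system is stable.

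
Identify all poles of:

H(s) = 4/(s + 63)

Pole is where denominator = 0: s + 63 = 0, so s = -63.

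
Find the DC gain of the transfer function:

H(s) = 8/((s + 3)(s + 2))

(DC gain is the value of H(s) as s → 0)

DC gain = H(0) = 8/(3 × 2) = 8/6 = 1.3333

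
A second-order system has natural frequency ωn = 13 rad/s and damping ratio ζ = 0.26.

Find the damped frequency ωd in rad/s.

ωd = ωn√(1 - ζ²) = 13√(1 - 0.26²) = 12.55 rad/s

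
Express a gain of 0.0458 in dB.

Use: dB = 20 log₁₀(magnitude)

dB = 20 log₁₀(0.0458) = -26.8 dB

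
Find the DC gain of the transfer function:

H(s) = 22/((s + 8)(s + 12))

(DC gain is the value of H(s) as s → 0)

DC gain = H(0) = 22/(8 × 12) = 22/96 = 0.2292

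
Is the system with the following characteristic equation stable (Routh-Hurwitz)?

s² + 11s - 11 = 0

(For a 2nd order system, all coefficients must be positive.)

Coefficients: 1, 11, -11. c=-11 not positive, so system is unstable.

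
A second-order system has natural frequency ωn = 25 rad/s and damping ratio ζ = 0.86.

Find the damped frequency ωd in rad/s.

ωd = ωn√(1 - ζ²) = 25√(1 - 0.86²) = 12.76 rad/s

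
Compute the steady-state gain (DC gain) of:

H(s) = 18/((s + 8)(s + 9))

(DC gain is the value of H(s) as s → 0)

DC gain = H(0) = 18/(8 × 9) = 18/72 = 0.25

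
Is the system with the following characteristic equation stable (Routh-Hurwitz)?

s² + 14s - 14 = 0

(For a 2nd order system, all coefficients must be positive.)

Coefficients: 1, 14, -14. c=-14 not positive, so system is unstable.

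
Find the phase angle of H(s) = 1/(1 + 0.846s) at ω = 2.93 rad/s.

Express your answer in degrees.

Phase = -arctan(ωτ) = -arctan(2.93 × 0.846) = -68.0°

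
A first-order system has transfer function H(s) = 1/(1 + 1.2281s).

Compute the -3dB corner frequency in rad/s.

Corner frequency = 1/τ = 1/1.2281 = 0.814 rad/s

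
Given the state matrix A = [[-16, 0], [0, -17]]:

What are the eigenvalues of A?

For diagonal matrix, eigenvalues are diagonal entries: λ₁ = -16, λ₂ = -17.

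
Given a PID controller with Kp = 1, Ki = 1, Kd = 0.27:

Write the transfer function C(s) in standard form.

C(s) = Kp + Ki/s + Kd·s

Substituting values: C(s) = 1 + 1/s + 0.27s = (0.27s² + s + 1)/s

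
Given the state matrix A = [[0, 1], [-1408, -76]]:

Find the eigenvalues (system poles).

det(A - λI) = λ² - (-76)λ + 1408 = (λ - (-44))(λ - (-32)). Eigenvalues: -44, -32.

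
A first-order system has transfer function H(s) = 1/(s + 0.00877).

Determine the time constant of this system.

For H(s) = 1/(s + 1/τ), the pole is at -1/τ = -0.00877, so τ = 1/0.00877 = 114 s.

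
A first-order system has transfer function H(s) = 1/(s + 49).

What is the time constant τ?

For H(s) = 1/(s + 1/τ), the pole is at -1/τ = -49, so τ = 1/49 = 0.0204 s.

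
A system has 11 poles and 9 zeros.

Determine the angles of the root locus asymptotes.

n - m = 11 - 9 = 2. Angles: θk = (2k + 1)·180°/2 = 90°, 270°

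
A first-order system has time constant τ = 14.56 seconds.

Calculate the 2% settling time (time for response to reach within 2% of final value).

For first-order system, 2% settling time ≈ 4τ = 4 × 14.56 = 58.24 s.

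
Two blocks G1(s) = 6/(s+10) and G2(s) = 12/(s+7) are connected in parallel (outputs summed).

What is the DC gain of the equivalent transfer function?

Parallel: G_eq = G1 + G2. DC gain = G1(0) + G2(0) = 6/10 + 12/7 = 0.6 + 1.7143 = 2.3143.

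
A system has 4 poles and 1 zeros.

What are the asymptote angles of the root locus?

n - m = 4 - 1 = 3. Angles: θk = (2k + 1)·180°/3 = 60°, 180°, 300°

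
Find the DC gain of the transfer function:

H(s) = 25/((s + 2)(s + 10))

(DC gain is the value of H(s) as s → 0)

DC gain = H(0) = 25/(2 × 10) = 25/20 = 1.25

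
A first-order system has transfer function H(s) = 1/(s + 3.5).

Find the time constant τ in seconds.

For H(s) = 1/(s + 1/τ), the pole is at -1/τ = -3.5, so τ = 1/3.5 = 0.2857 s.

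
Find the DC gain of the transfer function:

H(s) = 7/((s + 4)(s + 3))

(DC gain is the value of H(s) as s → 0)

DC gain = H(0) = 7/(4 × 3) = 7/12 = 0.5833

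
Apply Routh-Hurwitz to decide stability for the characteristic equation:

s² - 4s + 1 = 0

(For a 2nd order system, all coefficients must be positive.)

Coefficients: 1, -4, 1. b=-4 not positive, so system is unstable.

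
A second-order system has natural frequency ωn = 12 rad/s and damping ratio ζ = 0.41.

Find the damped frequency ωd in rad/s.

ωd = ωn√(1 - ζ²) = 12√(1 - 0.41²) = 10.95 rad/s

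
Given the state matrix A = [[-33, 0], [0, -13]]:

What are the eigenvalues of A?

For diagonal matrix, eigenvalues are diagonal entries: λ₁ = -33, λ₂ = -13.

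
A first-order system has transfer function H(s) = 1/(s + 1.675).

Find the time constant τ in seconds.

For H(s) = 1/(s + 1/τ), the pole is at -1/τ = -1.675, so τ = 1/1.675 = 0.5970 s.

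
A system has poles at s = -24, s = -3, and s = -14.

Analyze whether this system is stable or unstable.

All poles are in the left half-plane. System is stable.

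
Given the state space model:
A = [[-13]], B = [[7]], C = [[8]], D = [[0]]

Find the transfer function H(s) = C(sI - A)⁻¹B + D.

(sI - A)⁻¹ = 1/(s + 13). H(s) = 8 × 7/(s + 13) + 0 = 56/(s + 13).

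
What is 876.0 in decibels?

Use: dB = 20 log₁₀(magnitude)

dB = 20 log₁₀(876.0) = 58.9 dB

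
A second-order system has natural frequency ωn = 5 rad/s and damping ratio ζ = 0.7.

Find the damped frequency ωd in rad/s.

ωd = ωn√(1 - ζ²) = 5√(1 - 0.7²) = 3.57 rad/s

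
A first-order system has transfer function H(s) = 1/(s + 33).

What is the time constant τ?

For H(s) = 1/(s + 1/τ), the pole is at -1/τ = -33, so τ = 1/33 = 0.0303 s.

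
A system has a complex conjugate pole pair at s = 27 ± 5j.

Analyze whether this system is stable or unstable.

Real part of poles is 27 (> 0, right half-plane). Unstable.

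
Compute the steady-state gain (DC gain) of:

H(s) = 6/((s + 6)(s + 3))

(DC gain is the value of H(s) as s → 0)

DC gain = H(0) = 6/(6 × 3) = 6/18 = 0.3333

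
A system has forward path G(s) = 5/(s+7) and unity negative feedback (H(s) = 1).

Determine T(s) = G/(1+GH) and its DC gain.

T(s) = G/(1+GH) = [5/(s+7)] / [1 + 5/(s+7)] = 5/(s+7+5) = 5/(s+12). DC gain = 5/12 = 0.4167.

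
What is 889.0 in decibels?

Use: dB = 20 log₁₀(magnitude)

dB = 20 log₁₀(889.0) = 59.0 dB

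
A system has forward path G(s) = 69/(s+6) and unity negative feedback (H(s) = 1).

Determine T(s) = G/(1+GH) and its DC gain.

T(s) = G/(1+GH) = [69/(s+6)] / [1 + 69/(s+6)] = 69/(s+6+69) = 69/(s+75). DC gain = 69/75 = 0.92.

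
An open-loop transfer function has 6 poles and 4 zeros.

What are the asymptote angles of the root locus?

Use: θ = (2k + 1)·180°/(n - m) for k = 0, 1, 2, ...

n - m = 6 - 4 = 2. Angles: θk = (2k + 1)·180°/2 = 90°, 270°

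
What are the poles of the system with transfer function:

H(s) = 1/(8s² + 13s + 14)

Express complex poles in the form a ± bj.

Discriminant = 13² - 4×8×14 = 169 - 448 = -279 < 0, so the poles are a complex conjugate pair s = (-13 ± j√279)/(2×8). Real part = -13/(2×8) = -13/16 = -0.8125; imaginary part = ±√279/(2×8) ≈ 1.0440. Poles: s = -0.8125 ± 1.0440j.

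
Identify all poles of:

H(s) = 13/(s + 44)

Pole is where denominator = 0: s + 44 = 0, so s = -44.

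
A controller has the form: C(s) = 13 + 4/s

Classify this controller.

This is a Proportional-Integral (PI) controller.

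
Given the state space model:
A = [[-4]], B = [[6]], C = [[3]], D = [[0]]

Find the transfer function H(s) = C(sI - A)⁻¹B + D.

(sI - A)⁻¹ = 1/(s + 4). H(s) = 3 × 6/(s + 4) + 0 = 18/(s + 4).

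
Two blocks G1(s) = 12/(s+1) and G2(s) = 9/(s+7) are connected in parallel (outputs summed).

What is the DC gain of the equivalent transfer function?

Parallel: G_eq = G1 + G2. DC gain = G1(0) + G2(0) = 12/1 + 9/7 = 12 + 1.2857 = 13.2857.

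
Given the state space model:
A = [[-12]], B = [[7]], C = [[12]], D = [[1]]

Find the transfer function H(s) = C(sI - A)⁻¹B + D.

(sI - A)⁻¹ = 1/(s + 12). H(s) = 12×7/(s + 12) + 1 = (s + 96)/(s + 12).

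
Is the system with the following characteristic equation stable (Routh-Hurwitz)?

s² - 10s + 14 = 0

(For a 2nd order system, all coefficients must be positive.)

Coefficients: 1, -10, 14. b=-10 not positive, so system is unstable.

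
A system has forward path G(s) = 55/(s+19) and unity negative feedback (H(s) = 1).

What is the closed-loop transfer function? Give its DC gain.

T(s) = G/(1+GH) = [55/(s+19)] / [1 + 55/(s+19)] = 55/(s+19+55) = 55/(s+74). DC gain = 55/74 = 0.7432.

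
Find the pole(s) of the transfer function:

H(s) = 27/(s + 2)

Pole is where denominator = 0: s + 2 = 0, so s = -2.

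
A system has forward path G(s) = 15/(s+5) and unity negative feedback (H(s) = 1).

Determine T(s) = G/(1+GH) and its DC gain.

T(s) = G/(1+GH) = [15/(s+5)] / [1 + 15/(s+5)] = 15/(s+5+15) = 15/(s+20). DC gain = 15/20 = 0.75.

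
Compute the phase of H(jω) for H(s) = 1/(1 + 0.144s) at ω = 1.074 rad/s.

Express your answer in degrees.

Phase = -arctan(ωτ) = -arctan(1.074 × 0.144) = -8.8°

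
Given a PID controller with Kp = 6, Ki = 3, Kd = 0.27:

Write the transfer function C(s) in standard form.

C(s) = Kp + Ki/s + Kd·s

Substituting values: C(s) = 6 + 3/s + 0.27s = (0.27s² + 6s + 3)/s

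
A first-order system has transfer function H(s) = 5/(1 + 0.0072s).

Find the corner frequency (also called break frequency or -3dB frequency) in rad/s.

Corner frequency = 1/τ = 1/0.0072 = 138.889 rad/s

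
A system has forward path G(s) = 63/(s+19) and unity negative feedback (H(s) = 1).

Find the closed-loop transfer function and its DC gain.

T(s) = G/(1+GH) = [63/(s+19)] / [1 + 63/(s+19)] = 63/(s+19+63) = 63/(s+82). DC gain = 63/82 = 0.7683.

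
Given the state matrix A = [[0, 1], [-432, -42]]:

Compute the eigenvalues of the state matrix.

det(A - λI) = λ² - (-42)λ + 432 = (λ - (-18))(λ - (-24)). Eigenvalues: -18, -24.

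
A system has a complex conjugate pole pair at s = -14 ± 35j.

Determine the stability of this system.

Real part of poles is -14 (< 0, left half-plane). Stable.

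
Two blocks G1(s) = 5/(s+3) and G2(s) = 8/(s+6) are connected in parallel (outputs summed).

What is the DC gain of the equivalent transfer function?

Parallel: G_eq = G1 + G2. DC gain = G1(0) + G2(0) = 5/3 + 8/6 = 1.6667 + 1.3333 = 3.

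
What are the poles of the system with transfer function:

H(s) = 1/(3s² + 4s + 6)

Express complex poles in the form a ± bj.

Discriminant = 4² - 4×3×6 = 16 - 72 = -56 < 0, so the poles are a complex conjugate pair s = (-4 ± j√56)/(2×3). Real part = -4/(2×3) = -4/6 ≈ -0.6667; imaginary part = ±√56/(2×3) ≈ 1.2472. Poles: s = -0.6667 ± 1.2472j.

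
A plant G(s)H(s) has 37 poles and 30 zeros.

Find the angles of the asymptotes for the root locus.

n - m = 37 - 30 = 7. Angles: θk = (2k + 1)·180°/7 = 25.71°, 77.14°, 128.57°, 180°, 231.43°, 282.86°, 334.29°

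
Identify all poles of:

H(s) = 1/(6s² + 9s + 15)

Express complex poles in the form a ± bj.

Discriminant = 9² - 4×6×15 = 81 - 360 = -279 < 0, so the poles are a complex conjugate pair s = (-9 ± j√279)/(2×6). Real part = -9/(2×6) = -9/12 = -0.75; imaginary part = ±√279/(2×6) ≈ 1.3919. Poles: s = -0.75 ± 1.3919j.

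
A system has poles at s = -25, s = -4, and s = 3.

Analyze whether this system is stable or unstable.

Pole(s) at s = 3 are not in the left half-plane. System is unstable.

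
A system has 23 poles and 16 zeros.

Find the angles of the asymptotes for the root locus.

n - m = 23 - 16 = 7. Angles: θk = (2k + 1)·180°/7 = 25.71°, 77.14°, 128.57°, 180°, 231.43°, 282.86°, 334.29°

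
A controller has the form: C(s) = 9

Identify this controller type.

This is a Proportional (P) controller.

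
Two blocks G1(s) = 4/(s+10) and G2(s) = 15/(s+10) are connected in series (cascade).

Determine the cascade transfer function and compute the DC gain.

Series: multiply transfer functions. G_eq = 4/(s+10) × 15/(s+10) = 60/((s+10)(s+10)). DC gain = 60/(10×10) = 0.6.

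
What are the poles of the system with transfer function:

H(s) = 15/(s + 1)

Pole is where denominator = 0: s + 1 = 0, so s = -1.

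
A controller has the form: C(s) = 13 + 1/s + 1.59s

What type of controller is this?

This is a Proportional-Integral-Derivative (PID) controller.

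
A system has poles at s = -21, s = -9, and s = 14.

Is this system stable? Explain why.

Pole(s) at s = 14 are not in the left half-plane. System is unstable.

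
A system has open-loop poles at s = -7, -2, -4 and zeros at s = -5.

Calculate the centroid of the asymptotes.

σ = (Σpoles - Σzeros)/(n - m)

σ = (Σpoles - Σzeros)/(n - m) = (-13 - (-5))/(3 - 1) = -8/2 = -4.0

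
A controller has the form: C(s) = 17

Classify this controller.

This is a Proportional (P) controller.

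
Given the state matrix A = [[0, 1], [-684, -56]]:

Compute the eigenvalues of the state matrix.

det(A - λI) = λ² - (-56)λ + 684 = (λ - (-18))(λ - (-38)). Eigenvalues: -18, -38.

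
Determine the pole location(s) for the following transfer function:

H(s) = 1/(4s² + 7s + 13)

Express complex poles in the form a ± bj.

Discriminant = 7² - 4×4×13 = 49 - 208 = -159 < 0, so the poles are a complex conjugate pair s = (-7 ± j√159)/(2×4). Real part = -7/(2×4) = -7/8 = -0.875; imaginary part = ±√159/(2×4) ≈ 1.5762. Poles: s = -0.875 ± 1.5762j.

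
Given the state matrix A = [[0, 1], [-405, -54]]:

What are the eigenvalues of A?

det(A - λI) = λ² - (-54)λ + 405 = (λ - (-9))(λ - (-45)). Eigenvalues: -9, -45.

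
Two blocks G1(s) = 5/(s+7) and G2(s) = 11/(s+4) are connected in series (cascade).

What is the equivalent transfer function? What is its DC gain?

Series: multiply transfer functions. G_eq = 5/(s+7) × 11/(s+4) = 55/((s+7)(s+4)). DC gain = 55/(7×4) = 1.9643.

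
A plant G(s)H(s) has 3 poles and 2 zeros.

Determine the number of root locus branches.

Root locus has n branches where n = number of poles = 3.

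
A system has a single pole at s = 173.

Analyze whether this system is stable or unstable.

Pole at s = 173 is in the right half-plane. Unstable.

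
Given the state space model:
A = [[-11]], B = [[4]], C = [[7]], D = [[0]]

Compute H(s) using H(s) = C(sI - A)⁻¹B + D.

(sI - A)⁻¹ = 1/(s + 11). H(s) = 7 × 4/(s + 11) + 0 = 28/(s + 11).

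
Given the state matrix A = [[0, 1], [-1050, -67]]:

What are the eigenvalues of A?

det(A - λI) = λ² - (-67)λ + 1050 = (λ - (-25))(λ - (-42)). Eigenvalues: -25, -42.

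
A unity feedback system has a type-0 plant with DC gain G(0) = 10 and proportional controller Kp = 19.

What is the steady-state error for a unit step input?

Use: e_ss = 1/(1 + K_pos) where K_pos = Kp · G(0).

K_pos = Kp · G(0) = 19 × 10 = 190. e_ss = 1/(1 + 190) = 0.0052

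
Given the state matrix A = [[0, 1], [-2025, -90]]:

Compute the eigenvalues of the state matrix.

det(A - λI) = λ² - (-90)λ + 2025 = (λ - (-45))(λ - (-45)). Eigenvalues: -45, -45.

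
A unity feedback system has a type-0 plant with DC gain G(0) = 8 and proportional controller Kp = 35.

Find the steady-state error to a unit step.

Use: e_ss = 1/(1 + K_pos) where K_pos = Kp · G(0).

K_pos = Kp · G(0) = 35 × 8 = 280. e_ss = 1/(1 + 280) = 0.0036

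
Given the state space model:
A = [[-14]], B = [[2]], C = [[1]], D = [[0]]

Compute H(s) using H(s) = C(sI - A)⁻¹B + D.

(sI - A)⁻¹ = 1/(s + 14). H(s) = 1 × 2/(s + 14) + 0 = 2/(s + 14).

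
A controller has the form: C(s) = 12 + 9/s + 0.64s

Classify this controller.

This is a Proportional-Integral-Derivative (PID) controller.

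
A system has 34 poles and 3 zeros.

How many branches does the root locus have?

Root locus has n branches where n = number of poles = 34.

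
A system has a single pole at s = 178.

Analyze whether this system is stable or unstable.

Pole at s = 178 is in the right half-plane. Unstable.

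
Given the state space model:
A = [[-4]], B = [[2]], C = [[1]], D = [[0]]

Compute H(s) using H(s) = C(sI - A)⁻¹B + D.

(sI - A)⁻¹ = 1/(s + 4). H(s) = 1 × 2/(s + 4) + 0 = 2/(s + 4).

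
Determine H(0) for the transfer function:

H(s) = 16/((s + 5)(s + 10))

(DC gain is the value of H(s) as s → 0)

DC gain = H(0) = 16/(5 × 10) = 16/50 = 0.32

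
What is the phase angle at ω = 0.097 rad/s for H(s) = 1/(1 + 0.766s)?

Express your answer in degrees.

Phase = -arctan(ωτ) = -arctan(0.097 × 0.766) = -4.2°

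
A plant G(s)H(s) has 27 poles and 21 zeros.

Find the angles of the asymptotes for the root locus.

n - m = 27 - 21 = 6. Angles: θk = (2k + 1)·180°/6 = 30°, 90°, 150°, 210°, 270°, 330°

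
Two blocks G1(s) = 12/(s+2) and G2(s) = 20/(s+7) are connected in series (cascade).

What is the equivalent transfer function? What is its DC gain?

Series: multiply transfer functions. G_eq = 12/(s+2) × 20/(s+7) = 240/((s+2)(s+7)). DC gain = 240/(2×7) = 17.1429.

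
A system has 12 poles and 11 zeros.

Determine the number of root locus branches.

Root locus has n branches where n = number of poles = 12.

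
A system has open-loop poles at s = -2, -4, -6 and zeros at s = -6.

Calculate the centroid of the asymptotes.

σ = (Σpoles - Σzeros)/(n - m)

σ = (Σpoles - Σzeros)/(n - m) = (-12 - (-6))/(3 - 1) = -6/2 = -3.0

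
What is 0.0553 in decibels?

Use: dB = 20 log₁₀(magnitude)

dB = 20 log₁₀(0.0553) = -25.1 dB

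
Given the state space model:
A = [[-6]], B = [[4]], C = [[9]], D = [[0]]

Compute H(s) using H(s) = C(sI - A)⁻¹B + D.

(sI - A)⁻¹ = 1/(s + 6). H(s) = 9 × 4/(s + 6) + 0 = 36/(s + 6).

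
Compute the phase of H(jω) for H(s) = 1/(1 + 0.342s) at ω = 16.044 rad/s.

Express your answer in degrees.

Phase = -arctan(ωτ) = -arctan(16.044 × 0.342) = -79.7°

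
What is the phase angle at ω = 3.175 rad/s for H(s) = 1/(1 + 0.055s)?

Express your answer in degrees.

Phase = -arctan(ωτ) = -arctan(3.175 × 0.055) = -9.9°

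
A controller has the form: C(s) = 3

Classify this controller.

This is a Proportional (P) controller.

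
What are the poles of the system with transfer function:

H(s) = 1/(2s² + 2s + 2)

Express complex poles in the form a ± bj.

Discriminant = 2² - 4×2×2 = 4 - 16 = -12 < 0, so the poles are a complex conjugate pair s = (-2 ± j√12)/(2×2). Real part = -2/(2×2) = -2/4 = -0.5; imaginary part = ±√12/(2×2) ≈ 0.8660. Poles: s = -0.5 ± 0.8660j.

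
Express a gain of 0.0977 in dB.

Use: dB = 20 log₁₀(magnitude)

dB = 20 log₁₀(0.0977) = -20.2 dB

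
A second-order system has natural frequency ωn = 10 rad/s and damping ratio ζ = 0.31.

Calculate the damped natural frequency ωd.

ωd = ωn√(1 - ζ²) = 10√(1 - 0.31²) = 9.51 rad/s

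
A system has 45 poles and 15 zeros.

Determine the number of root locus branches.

Root locus has n branches where n = number of poles = 45.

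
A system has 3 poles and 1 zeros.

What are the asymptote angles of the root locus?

n - m = 3 - 1 = 2. Angles: θk = (2k + 1)·180°/2 = 90°, 270°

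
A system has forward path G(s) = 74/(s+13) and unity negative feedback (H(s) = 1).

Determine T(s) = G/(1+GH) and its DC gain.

T(s) = G/(1+GH) = [74/(s+13)] / [1 + 74/(s+13)] = 74/(s+13+74) = 74/(s+87). DC gain = 74/87 = 0.8506.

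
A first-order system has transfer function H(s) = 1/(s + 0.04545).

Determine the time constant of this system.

For H(s) = 1/(s + 1/τ), the pole is at -1/τ = -0.04545, so τ = 1/0.04545 = 22 s.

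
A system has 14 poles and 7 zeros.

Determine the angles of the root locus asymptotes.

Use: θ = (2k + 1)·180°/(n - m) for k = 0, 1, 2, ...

n - m = 14 - 7 = 7. Angles: θk = (2k + 1)·180°/7 = 25.71°, 77.14°, 128.57°, 180°, 231.43°, 282.86°, 334.29°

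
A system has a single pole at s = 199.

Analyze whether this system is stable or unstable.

Pole at s = 199 is in the right half-plane. Unstable.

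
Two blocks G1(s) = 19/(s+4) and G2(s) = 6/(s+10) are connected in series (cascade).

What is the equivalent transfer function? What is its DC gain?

Series: multiply transfer functions. G_eq = 19/(s+4) × 6/(s+10) = 114/((s+4)(s+10)). DC gain = 114/(4×10) = 2.85.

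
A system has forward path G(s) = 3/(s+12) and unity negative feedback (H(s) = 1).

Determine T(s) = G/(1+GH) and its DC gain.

T(s) = G/(1+GH) = [3/(s+12)] / [1 + 3/(s+12)] = 3/(s+12+3) = 3/(s+15). DC gain = 3/15 = 0.2.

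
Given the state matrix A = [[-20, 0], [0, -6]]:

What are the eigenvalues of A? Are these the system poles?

For diagonal matrix, eigenvalues are diagonal entries: λ₁ = -20, λ₂ = -6. Eigenvalues of A = system poles.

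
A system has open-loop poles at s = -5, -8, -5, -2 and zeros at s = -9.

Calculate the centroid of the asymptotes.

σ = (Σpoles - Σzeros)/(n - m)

σ = (Σpoles - Σzeros)/(n - m) = (-20 - (-9))/(4 - 1) = -11/3 = -3.67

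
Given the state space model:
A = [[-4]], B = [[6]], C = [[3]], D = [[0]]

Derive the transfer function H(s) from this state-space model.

(sI - A)⁻¹ = 1/(s + 4). H(s) = 3 × 6/(s + 4) + 0 = 18/(s + 4).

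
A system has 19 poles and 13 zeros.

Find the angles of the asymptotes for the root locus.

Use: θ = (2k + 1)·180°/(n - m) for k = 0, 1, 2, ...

n - m = 19 - 13 = 6. Angles: θk = (2k + 1)·180°/6 = 30°, 90°, 150°, 210°, 270°, 330°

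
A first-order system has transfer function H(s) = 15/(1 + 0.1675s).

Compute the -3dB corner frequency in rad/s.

Corner frequency = 1/τ = 1/0.1675 = 5.97 rad/s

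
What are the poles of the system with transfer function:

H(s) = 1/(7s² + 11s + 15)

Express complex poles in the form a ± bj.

Discriminant = 11² - 4×7×15 = 121 - 420 = -299 < 0, so the poles are a complex conjugate pair s = (-11 ± j√299)/(2×7). Real part = -11/(2×7) = -11/14 ≈ -0.7857; imaginary part = ±√299/(2×7) ≈ 1.2351. Poles: s = -0.7857 ± 1.2351j.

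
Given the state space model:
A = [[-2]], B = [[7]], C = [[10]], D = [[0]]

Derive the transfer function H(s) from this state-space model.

(sI - A)⁻¹ = 1/(s + 2). H(s) = 10 × 7/(s + 2) + 0 = 70/(s + 2).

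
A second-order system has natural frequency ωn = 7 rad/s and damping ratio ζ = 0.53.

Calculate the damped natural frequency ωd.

ωd = ωn√(1 - ζ²) = 7√(1 - 0.53²) = 5.94 rad/s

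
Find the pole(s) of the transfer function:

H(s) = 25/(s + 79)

Pole is where denominator = 0: s + 79 = 0, so s = -79.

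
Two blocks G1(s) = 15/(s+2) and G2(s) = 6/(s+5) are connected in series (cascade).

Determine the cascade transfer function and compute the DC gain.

Series: multiply transfer functions. G_eq = 15/(s+2) × 6/(s+5) = 90/((s+2)(s+5)). DC gain = 90/(2×5) = 9.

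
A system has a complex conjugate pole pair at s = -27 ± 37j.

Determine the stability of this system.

Real part of poles is -27 (< 0, left half-plane). Stable.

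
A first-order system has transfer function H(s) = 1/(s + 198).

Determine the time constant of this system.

For H(s) = 1/(s + 1/τ), the pole is at -1/τ = -198, so τ = 1/198 = 0.0051 s.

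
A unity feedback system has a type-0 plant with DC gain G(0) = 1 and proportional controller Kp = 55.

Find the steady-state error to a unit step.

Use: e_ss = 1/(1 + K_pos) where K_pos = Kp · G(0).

K_pos = Kp · G(0) = 55 × 1 = 55. e_ss = 1/(1 + 55) = 0.0179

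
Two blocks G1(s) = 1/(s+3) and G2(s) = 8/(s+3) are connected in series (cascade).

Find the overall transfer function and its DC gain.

Series: multiply transfer functions. G_eq = 1/(s+3) × 8/(s+3) = 8/((s+3)(s+3)). DC gain = 8/(3×3) = 0.8889.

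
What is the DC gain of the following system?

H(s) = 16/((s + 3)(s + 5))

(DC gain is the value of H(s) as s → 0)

DC gain = H(0) = 16/(3 × 5) = 16/15 = 1.0667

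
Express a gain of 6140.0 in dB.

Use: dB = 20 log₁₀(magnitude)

dB = 20 log₁₀(6140.0) = 75.8 dB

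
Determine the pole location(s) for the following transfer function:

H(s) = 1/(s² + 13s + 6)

Discriminant = 13² - 4×1×6 = 169 - 24 = 145 > 0, so two distinct real poles. Using quadratic formula: s = (-13 ± √145)/(2×1) = (-13 ± √145)/2, with √145 ≈ 12.0416. s₁ ≈ -0.4792, s₂ ≈ -12.5208. Poles: s₁ = -0.4792, s₂ = -12.5208.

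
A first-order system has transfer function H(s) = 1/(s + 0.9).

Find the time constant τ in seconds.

For H(s) = 1/(s + 1/τ), the pole is at -1/τ = -0.9, so τ = 1/0.9 = 1.1111 s.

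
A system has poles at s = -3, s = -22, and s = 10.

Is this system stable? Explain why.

Pole(s) at s = 10 are not in the left half-plane. System is unstable.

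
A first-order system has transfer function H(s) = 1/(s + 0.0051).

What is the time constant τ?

For H(s) = 1/(s + 1/τ), the pole is at -1/τ = -0.0051, so τ = 1/0.0051 = 196.1 s.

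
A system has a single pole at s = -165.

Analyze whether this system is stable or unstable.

Pole at s = -165 is in the left half-plane. Stable.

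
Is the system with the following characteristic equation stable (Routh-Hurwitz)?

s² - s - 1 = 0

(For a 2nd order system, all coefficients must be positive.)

Coefficients: 1, -1, -1. b=-1, c=-1 not positive, so system is unstable.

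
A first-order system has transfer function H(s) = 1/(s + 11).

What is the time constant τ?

For H(s) = 1/(s + 1/τ), the pole is at -1/τ = -11, so τ = 1/11 = 0.0909 s.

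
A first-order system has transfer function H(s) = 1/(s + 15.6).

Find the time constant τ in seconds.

For H(s) = 1/(s + 1/τ), the pole is at -1/τ = -15.6, so τ = 1/15.6 = 0.0641 s.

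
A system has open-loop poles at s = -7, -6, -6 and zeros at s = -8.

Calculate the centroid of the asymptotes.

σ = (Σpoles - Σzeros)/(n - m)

σ = (Σpoles - Σzeros)/(n - m) = (-19 - (-8))/(3 - 1) = -11/2 = -5.5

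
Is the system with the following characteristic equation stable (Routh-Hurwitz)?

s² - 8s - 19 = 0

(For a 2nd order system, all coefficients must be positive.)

Coefficients: 1, -8, -19. b=-8, c=-19 not positive, so system is unstable.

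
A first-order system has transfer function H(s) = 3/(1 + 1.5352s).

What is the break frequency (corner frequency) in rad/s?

Corner frequency = 1/τ = 1/1.5352 = 0.651 rad/s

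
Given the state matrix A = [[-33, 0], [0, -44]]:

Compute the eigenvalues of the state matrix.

For diagonal matrix, eigenvalues are diagonal entries: λ₁ = -33, λ₂ = -44.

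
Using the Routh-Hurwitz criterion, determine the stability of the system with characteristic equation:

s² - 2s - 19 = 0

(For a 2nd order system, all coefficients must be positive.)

Coefficients: 1, -2, -19. b=-2, c=-19 not positive, so system is unstable.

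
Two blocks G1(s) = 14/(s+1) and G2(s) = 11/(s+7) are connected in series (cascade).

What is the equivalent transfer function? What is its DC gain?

Series: multiply transfer functions. G_eq = 14/(s+1) × 11/(s+7) = 154/((s+1)(s+7)). DC gain = 154/(1×7) = 22.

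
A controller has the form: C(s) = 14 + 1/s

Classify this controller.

This is a Proportional-Integral (PI) controller.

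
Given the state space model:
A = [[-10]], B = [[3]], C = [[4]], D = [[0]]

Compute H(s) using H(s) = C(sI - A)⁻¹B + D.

(sI - A)⁻¹ = 1/(s + 10). H(s) = 4 × 3/(s + 10) + 0 = 12/(s + 10).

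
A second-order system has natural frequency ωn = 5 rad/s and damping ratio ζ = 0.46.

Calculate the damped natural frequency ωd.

ωd = ωn√(1 - ζ²) = 5√(1 - 0.46²) = 4.44 rad/s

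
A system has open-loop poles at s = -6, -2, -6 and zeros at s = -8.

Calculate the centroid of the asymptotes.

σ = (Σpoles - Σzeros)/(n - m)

σ = (Σpoles - Σzeros)/(n - m) = (-14 - (-8))/(3 - 1) = -6/2 = -3.0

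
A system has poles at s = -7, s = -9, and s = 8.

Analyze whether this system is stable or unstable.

Pole(s) at s = 8 are not in the left half-plane. System is unstable.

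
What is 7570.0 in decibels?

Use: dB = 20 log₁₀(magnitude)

dB = 20 log₁₀(7570.0) = 77.6 dB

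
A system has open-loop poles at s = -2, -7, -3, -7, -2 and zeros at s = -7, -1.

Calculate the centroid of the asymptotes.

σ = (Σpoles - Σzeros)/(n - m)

σ = (Σpoles - Σzeros)/(n - m) = (-21 - (-8))/(5 - 2) = -13/3 = -4.33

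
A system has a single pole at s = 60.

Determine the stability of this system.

Pole at s = 60 is in the right half-plane. Unstable.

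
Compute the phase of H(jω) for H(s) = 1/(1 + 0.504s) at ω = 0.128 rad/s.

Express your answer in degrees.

Phase = -arctan(ωτ) = -arctan(0.128 × 0.504) = -3.7°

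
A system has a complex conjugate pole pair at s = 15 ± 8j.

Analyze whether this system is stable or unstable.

Real part of poles is 15 (> 0, right half-plane). Unstable.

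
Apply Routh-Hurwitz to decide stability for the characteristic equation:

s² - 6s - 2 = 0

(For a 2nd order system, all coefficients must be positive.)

Coefficients: 1, -6, -2. b=-6, c=-2 not positive, so system is unstable.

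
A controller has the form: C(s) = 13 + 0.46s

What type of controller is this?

This is a Proportional-Derivative (PD) controller.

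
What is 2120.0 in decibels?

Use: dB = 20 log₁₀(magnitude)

dB = 20 log₁₀(2120.0) = 66.5 dB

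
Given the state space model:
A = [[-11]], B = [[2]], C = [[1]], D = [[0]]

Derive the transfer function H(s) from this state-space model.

(sI - A)⁻¹ = 1/(s + 11). H(s) = 1 × 2/(s + 11) + 0 = 2/(s + 11).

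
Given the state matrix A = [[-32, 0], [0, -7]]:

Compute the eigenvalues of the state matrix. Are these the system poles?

For diagonal matrix, eigenvalues are diagonal entries: λ₁ = -32, λ₂ = -7. Eigenvalues of A = system poles.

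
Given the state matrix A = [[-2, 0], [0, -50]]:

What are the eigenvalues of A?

For diagonal matrix, eigenvalues are diagonal entries: λ₁ = -2, λ₂ = -50.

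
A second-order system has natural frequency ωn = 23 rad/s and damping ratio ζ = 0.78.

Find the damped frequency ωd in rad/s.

ωd = ωn√(1 - ζ²) = 23√(1 - 0.78²) = 14.39 rad/s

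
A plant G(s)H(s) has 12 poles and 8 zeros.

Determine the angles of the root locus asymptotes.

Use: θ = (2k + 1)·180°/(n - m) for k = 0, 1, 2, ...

n - m = 12 - 8 = 4. Angles: θk = (2k + 1)·180°/4 = 45°, 135°, 225°, 315°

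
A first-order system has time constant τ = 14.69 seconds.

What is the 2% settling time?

For first-order system, 2% settling time ≈ 4τ = 4 × 14.69 = 58.76 s.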